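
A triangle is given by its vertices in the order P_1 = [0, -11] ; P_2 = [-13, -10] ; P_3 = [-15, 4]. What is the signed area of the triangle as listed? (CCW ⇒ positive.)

-90

Apply the shoelace (surveyor's) formula: 2A = Σ (x_i·y_{i+1} − x_{i+1}·y_i), indices taken mod 3.
Cross-terms: -143, -202, 165  ⇒  Σ = -180
Signed area = Σ/2 = -90 (negative ⇒ clockwise traversal).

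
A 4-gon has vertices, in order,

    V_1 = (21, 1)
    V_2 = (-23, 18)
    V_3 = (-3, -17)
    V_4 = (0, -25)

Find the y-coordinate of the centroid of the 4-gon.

-427/241

Apply the shoelace formula. First the cross-terms c_i = x_i·y_{i+1} − x_{i+1}·y_i:
  401, 445, 75, 525  ⇒  2A = 1446, A = 723.
Then Σ (y_i + y_{i+1})·c_i = -7686, so ȳ = -7686 / (6·723) = -427/241.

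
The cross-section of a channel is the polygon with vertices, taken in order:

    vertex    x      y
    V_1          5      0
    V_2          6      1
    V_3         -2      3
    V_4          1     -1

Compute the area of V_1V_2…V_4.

Cross-terms: 5, 20, -1, 5  ⇒  Σ = 29
Area = |Σ|/2 = 14.5.

14.5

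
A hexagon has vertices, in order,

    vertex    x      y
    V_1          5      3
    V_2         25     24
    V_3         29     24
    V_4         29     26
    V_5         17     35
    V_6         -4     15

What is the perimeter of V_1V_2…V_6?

|V_1V_2| = √((20)² + (21)²) = √841 = 29
|V_2V_3| = √((4)² + (0)²) = √16 = 4
|V_3V_4| = √((0)² + (2)²) = √4 = 2
|V_4V_5| = √((-12)² + (9)²) = √225 = 15
|V_5V_6| = √((-21)² + (-20)²) = √841 = 29
|V_6V_1| = √((9)² + (-12)²) = √225 = 15
Perimeter = 29 + 4 + 2 + 15 + 29 + 15 = 94.

94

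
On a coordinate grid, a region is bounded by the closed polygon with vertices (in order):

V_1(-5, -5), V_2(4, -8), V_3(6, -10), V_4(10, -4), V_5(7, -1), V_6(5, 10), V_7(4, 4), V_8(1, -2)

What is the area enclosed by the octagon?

95

Cross-terms: 60, 8, 76, 18, 75, -20, -12, -15  ⇒  Σ = 190
Area = |Σ|/2 = 95.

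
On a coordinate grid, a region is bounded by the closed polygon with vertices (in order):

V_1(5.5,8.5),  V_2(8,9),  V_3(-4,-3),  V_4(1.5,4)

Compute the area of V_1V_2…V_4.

Apply the shoelace formula: 2A = Σ (x_i·y_{i+1} − x_{i+1}·y_i), indices taken mod 4.
V_1→V_2: (5.5)(9) − (8)(8.5) = -18.5
V_2→V_3: (8)(-3) − (-4)(9) = 12
V_3→V_4: (-4)(4) − (1.5)(-3) = -11.5
V_4→V_1: (1.5)(8.5) − (5.5)(4) = -9.25
Σ = -27.25
Area = |Σ|/2 = 13.625.

13.625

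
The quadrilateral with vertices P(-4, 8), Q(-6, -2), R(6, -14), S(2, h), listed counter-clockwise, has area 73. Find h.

-5

Write out the shoelace sum; only the two edges meeting at S involve h:
2·Area = [(6·h − 2·(-14)) + (2·8 − (-4)·h)] + 152
       = 10·h + 196 = 146
⇒ h = -5.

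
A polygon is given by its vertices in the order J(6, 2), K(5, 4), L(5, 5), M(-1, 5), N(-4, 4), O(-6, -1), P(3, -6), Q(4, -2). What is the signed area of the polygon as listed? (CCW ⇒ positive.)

85

Cross-terms: 14, 5, 30, 16, 28, 39, 18, 20  ⇒  Σ = 170
Signed area = Σ/2 = 85 (positive ⇒ counter-clockwise traversal).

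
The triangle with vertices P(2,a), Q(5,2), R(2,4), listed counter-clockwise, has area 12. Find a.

Write out the shoelace sum; only the two edges meeting at P involve a:
2·Area = [(2·a − 2·4) + (2·2 − 5·a)] + 16
       = -3·a + 12 = 24
⇒ a = -4.

-4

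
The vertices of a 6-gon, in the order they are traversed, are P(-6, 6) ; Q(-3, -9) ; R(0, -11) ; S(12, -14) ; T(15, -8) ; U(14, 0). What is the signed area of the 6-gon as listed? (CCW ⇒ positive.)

273.5

Σ = (72) + (33) + (132) + (114) + (112) + (84) = 547
Signed area = Σ/2 = 273.5 (positive ⇒ counter-clockwise traversal).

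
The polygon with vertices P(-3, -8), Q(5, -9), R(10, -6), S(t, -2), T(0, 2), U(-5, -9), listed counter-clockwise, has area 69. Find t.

The doubled signed area Σ (x_i y_{i+1} − x_{i+1} y_i) is linear in t.
With t=0 it equals 130; the coefficient of t is 8 (from the two edges through S).
So 8·t + 130 = 2·69 = 138 ⇒ t = 1.

1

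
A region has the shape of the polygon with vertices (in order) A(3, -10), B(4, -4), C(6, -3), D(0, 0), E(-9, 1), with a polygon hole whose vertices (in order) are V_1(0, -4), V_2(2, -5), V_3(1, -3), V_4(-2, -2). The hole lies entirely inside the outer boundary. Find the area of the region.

Outer boundary:
Σ = (28) + (12) + (0) + (0) + (87) = 127
Area = |Σ|/2 = 63.5.
Hole:
Apply the shoelace formula: 2A = Σ (x_i·y_{i+1} − x_{i+1}·y_i), indices taken mod 4.
Σ = (8) + (-1) + (-8) + (8) = 7
Area = |Σ|/2 = 3.5.
Net area = 63.5 − 3.5 = 60.

60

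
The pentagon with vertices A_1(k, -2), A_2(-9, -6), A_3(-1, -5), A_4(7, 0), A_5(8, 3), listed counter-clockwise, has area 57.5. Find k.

-6

The doubled signed area Σ (x_i y_{i+1} − x_{i+1} y_i) is linear in k.
With k=0 it equals 61; the coefficient of k is -9 (from the two edges through A_1).
So -9·k + 61 = 2·57.5 = 115 ⇒ k = -6.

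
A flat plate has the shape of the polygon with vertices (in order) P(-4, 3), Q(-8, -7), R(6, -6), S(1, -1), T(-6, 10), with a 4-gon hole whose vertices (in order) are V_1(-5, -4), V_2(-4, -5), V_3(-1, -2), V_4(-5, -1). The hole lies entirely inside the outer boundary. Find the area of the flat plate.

Outer boundary:
Apply the shoelace (surveyor's) formula: 2A = Σ (x_i·y_{i+1} − x_{i+1}·y_i), indices taken mod 5.
Cross-terms: 52, 90, 0, 4, 22  ⇒  Σ = 168
Area = |Σ|/2 = 84.
Hole:
V_1→V_2: (-5)(-5) − (-4)(-4) = 9
V_2→V_3: (-4)(-2) − (-1)(-5) = 3
V_3→V_4: (-1)(-1) − (-5)(-2) = -9
V_4→V_1: (-5)(-4) − (-5)(-1) = 15
Σ = 18
Area = |Σ|/2 = 9.
Net area = 84 − 9 = 75.

75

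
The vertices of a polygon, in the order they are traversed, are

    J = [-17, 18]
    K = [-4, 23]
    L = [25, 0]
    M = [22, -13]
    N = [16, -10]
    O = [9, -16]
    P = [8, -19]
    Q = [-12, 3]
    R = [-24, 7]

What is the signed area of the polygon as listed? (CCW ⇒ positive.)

-984.5

J→K: (-17)(23) − (-4)(18) = -319
K→L: (-4)(0) − (25)(23) = -575
L→M: (25)(-13) − (22)(0) = -325
M→N: (22)(-10) − (16)(-13) = -12
N→O: (16)(-16) − (9)(-10) = -166
O→P: (9)(-19) − (8)(-16) = -43
P→Q: (8)(3) − (-12)(-19) = -204
Q→R: (-12)(7) − (-24)(3) = -12
R→J: (-24)(18) − (-17)(7) = -313
Σ = -1969
Signed area = Σ/2 = -984.5 (negative ⇒ clockwise traversal).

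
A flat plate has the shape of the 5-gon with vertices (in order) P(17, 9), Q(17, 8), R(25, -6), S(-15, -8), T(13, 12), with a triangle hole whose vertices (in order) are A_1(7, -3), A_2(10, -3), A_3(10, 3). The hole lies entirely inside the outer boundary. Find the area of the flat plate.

Outer boundary:
Apply the shoelace (surveyor's) formula: 2A = Σ (x_i·y_{i+1} − x_{i+1}·y_i), indices taken mod 5.
P→Q: (17)(8) − (17)(9) = -17
Q→R: (17)(-6) − (25)(8) = -302
R→S: (25)(-8) − (-15)(-6) = -290
S→T: (-15)(12) − (13)(-8) = -76
T→P: (13)(9) − (17)(12) = -87
Σ = -772
Area = |Σ|/2 = 386.
Hole:
Σ = (9) + (60) + (-51) = 18
Area = |Σ|/2 = 9.
Net area = 386 − 9 = 377.

377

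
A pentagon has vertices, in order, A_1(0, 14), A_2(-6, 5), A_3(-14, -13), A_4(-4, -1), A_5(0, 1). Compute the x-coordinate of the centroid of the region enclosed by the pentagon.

Apply the shoelace (surveyor's) formula. First the cross-terms c_i = x_i·y_{i+1} − x_{i+1}·y_i:
  84, 148, -38, -4, 0  ⇒  2A = 190, A = 95.
Then Σ (x_i + x_{i+1})·c_i = -2764, so x̄ = -2764 / (6·95) = -1382/285.

-1382/285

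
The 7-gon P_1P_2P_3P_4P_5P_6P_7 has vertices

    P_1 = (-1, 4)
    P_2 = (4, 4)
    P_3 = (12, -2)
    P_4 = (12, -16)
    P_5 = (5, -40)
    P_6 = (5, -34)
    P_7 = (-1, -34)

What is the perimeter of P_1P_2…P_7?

104

|P_1P_2| = √((5)² + (0)²) = √25 = 5
|P_2P_3| = √((8)² + (-6)²) = √100 = 10
|P_3P_4| = √((0)² + (-14)²) = √196 = 14
|P_4P_5| = √((-7)² + (-24)²) = √625 = 25
|P_5P_6| = √((0)² + (6)²) = √36 = 6
|P_6P_7| = √((-6)² + (0)²) = √36 = 6
|P_7P_1| = √((0)² + (38)²) = √1444 = 38
Perimeter = 5 + 10 + 14 + 25 + 6 + 6 + 38 = 104.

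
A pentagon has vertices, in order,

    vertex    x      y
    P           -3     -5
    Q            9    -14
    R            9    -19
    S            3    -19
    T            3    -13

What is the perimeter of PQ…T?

|PQ| = √((12)² + (-9)²) = √225 = 15
|QR| = √((0)² + (-5)²) = √25 = 5
|RS| = √((-6)² + (0)²) = √36 = 6
|ST| = √((0)² + (6)²) = √36 = 6
|TP| = √((-6)² + (8)²) = √100 = 10
Perimeter = 15 + 5 + 6 + 6 + 10 = 42.

42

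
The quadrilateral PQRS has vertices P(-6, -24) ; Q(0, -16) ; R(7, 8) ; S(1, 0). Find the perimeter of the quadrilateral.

|PQ| = √((6)² + (8)²) = √100 = 10
|QR| = √((7)² + (24)²) = √625 = 25
|RS| = √((-6)² + (-8)²) = √100 = 10
|SP| = √((-7)² + (-24)²) = √625 = 25
Perimeter = 10 + 25 + 10 + 25 = 70.

70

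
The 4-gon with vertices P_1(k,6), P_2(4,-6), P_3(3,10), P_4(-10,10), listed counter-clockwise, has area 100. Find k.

-6

The doubled signed area Σ (x_i y_{i+1} − x_{i+1} y_i) is linear in k.
With k=0 it equals 104; the coefficient of k is -16 (from the two edges through P_1).
So -16·k + 104 = 2·100 = 200 ⇒ k = -6.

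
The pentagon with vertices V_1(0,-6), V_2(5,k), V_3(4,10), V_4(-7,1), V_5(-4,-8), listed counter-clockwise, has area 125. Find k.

-3

The doubled signed area Σ (x_i y_{i+1} − x_{i+1} y_i) is linear in k.
With k=0 it equals 238; the coefficient of k is -4 (from the two edges through V_2).
So -4·k + 238 = 2·125 = 250 ⇒ k = -3.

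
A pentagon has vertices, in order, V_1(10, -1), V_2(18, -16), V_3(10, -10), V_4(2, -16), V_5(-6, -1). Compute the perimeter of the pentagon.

70

|V_1V_2| = √((8)² + (-15)²) = √289 = 17
|V_2V_3| = √((-8)² + (6)²) = √100 = 10
|V_3V_4| = √((-8)² + (-6)²) = √100 = 10
|V_4V_5| = √((-8)² + (15)²) = √289 = 17
|V_5V_1| = √((16)² + (0)²) = √256 = 16
Perimeter = 17 + 10 + 10 + 17 + 16 = 70.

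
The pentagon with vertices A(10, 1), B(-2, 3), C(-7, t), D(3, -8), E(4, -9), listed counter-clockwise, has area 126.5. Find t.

The doubled signed area Σ (x_i y_{i+1} − x_{i+1} y_i) is linear in t.
With t=0 it equals 208; the coefficient of t is -5 (from the two edges through C).
So -5·t + 208 = 2·126.5 = 253 ⇒ t = -9.

-9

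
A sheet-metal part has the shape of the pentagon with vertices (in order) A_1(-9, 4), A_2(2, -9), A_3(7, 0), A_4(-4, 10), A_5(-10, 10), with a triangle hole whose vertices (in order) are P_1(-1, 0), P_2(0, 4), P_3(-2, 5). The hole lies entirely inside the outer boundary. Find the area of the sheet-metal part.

153.5

Outer boundary:
Apply the shoelace formula: 2A = Σ (x_i·y_{i+1} − x_{i+1}·y_i), indices taken mod 5.
Σ = (73) + (63) + (70) + (60) + (50) = 316
Area = |Σ|/2 = 158.
Hole:
Apply Gauss's area formula: 2A = Σ (x_i·y_{i+1} − x_{i+1}·y_i), indices taken mod 3.
Cross-terms: -4, 8, 5  ⇒  Σ = 9
Area = |Σ|/2 = 4.5.
Net area = 158 − 4.5 = 153.5.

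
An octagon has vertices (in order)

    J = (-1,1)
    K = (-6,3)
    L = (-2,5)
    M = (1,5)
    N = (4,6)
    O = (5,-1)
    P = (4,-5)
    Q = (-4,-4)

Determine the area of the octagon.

J→K: (-1)(3) − (-6)(1) = 3
K→L: (-6)(5) − (-2)(3) = -24
L→M: (-2)(5) − (1)(5) = -15
M→N: (1)(6) − (4)(5) = -14
N→O: (4)(-1) − (5)(6) = -34
O→P: (5)(-5) − (4)(-1) = -21
P→Q: (4)(-4) − (-4)(-5) = -36
Q→J: (-4)(1) − (-1)(-4) = -8
Σ = -149
Area = |Σ|/2 = 74.5.

74.5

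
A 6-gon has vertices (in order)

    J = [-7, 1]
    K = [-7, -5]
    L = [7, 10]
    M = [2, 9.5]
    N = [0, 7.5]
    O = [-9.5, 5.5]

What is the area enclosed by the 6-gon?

84.375

Apply the shoelace formula: 2A = Σ (x_i·y_{i+1} − x_{i+1}·y_i), indices taken mod 6.
J→K: (-7)(-5) − (-7)(1) = 42
K→L: (-7)(10) − (7)(-5) = -35
L→M: (7)(9.5) − (2)(10) = 46.5
M→N: (2)(7.5) − (0)(9.5) = 15
N→O: (0)(5.5) − (-9.5)(7.5) = 71.25
O→J: (-9.5)(1) − (-7)(5.5) = 29
Σ = 168.75
Area = |Σ|/2 = 84.375.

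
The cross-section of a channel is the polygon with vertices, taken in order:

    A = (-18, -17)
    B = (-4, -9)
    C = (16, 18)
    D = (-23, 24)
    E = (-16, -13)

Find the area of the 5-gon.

Apply the shoelace (surveyor's) formula: 2A = Σ (x_i·y_{i+1} − x_{i+1}·y_i), indices taken mod 5.
Σ = (94) + (72) + (798) + (683) + (38) = 1685
Area = |Σ|/2 = 842.5.

842.5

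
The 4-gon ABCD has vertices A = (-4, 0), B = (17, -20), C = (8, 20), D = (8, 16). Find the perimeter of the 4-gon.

94

|AB| = √((21)² + (-20)²) = √841 = 29
|BC| = √((-9)² + (40)²) = √1681 = 41
|CD| = √((0)² + (-4)²) = √16 = 4
|DA| = √((-12)² + (-16)²) = √400 = 20
Perimeter = 29 + 41 + 4 + 20 = 94.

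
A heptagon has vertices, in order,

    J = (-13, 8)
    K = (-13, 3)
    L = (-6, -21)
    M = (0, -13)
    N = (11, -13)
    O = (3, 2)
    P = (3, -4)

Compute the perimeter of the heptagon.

|JK| = √((0)² + (-5)²) = √25 = 5
|KL| = √((7)² + (-24)²) = √625 = 25
|LM| = √((6)² + (8)²) = √100 = 10
|MN| = √((11)² + (0)²) = √121 = 11
|NO| = √((-8)² + (15)²) = √289 = 17
|OP| = √((0)² + (-6)²) = √36 = 6
|PJ| = √((-16)² + (12)²) = √400 = 20
Perimeter = 5 + 25 + 10 + 11 + 17 + 6 + 20 = 94.

94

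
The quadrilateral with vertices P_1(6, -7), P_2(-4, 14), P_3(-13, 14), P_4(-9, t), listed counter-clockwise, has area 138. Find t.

Write out the shoelace sum; only the two edges meeting at P_4 involve t:
2·Area = [((-13)·t − (-9)·14) + ((-9)·(-7) − 6·t)] + 182
       = -19·t + 371 = 276
⇒ t = 5.

5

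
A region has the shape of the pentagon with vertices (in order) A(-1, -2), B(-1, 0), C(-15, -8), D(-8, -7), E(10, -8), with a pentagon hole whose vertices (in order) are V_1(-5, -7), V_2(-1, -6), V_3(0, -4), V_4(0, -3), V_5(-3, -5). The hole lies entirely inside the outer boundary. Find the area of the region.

69.5

Outer boundary:
Σ = (-2) + (8) + (41) + (134) + (-28) = 153
Area = |Σ|/2 = 76.5.
Hole:
Apply the shoelace (surveyor's) formula: 2A = Σ (x_i·y_{i+1} − x_{i+1}·y_i), indices taken mod 5.
V_1→V_2: (-5)(-6) − (-1)(-7) = 23
V_2→V_3: (-1)(-4) − (0)(-6) = 4
V_3→V_4: (0)(-3) − (0)(-4) = 0
V_4→V_5: (0)(-5) − (-3)(-3) = -9
V_5→V_1: (-3)(-7) − (-5)(-5) = -4
Σ = 14
Area = |Σ|/2 = 7.
Net area = 76.5 − 7 = 69.5.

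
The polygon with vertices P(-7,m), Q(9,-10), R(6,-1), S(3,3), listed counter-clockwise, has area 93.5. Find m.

Write out the shoelace sum; only the two edges meeting at P involve m:
2·Area = [(3·m − (-7)·3) + ((-7)·(-10) − 9·m)] + 72
       = -6·m + 163 = 187
⇒ m = -4.

-4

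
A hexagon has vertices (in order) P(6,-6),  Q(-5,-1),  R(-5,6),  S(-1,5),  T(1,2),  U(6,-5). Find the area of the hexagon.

60

Apply the shoelace (surveyor's) formula: 2A = Σ (x_i·y_{i+1} − x_{i+1}·y_i), indices taken mod 6.
Σ = (-36) + (-35) + (-19) + (-7) + (-17) + (-6) = -120
Area = |Σ|/2 = 60.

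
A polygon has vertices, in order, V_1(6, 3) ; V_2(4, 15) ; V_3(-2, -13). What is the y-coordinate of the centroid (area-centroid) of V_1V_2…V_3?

5/3

Apply Gauss's area formula. First the cross-terms c_i = x_i·y_{i+1} − x_{i+1}·y_i:
  78, -22, 72  ⇒  2A = 128, A = 64.
Then Σ (y_i + y_{i+1})·c_i = 640, so ȳ = 640 / (6·64) = 5/3.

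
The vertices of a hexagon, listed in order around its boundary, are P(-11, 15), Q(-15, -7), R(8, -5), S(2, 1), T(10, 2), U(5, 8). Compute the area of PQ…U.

Apply the shoelace formula: 2A = Σ (x_i·y_{i+1} − x_{i+1}·y_i), indices taken mod 6.
Σ = (302) + (131) + (18) + (-6) + (70) + (163) = 678
Area = |Σ|/2 = 339.

339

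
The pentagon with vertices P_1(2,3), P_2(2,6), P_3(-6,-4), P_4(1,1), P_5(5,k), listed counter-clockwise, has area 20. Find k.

The doubled signed area Σ (x_i y_{i+1} − x_{i+1} y_i) is linear in k.
With k=0 it equals 42; the coefficient of k is -1 (from the two edges through P_5).
So -1·k + 42 = 2·20 = 40 ⇒ k = 2.

2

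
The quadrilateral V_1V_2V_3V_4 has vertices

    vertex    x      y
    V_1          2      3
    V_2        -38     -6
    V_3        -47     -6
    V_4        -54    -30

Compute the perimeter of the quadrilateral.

140

|V_1V_2| = √((-40)² + (-9)²) = √1681 = 41
|V_2V_3| = √((-9)² + (0)²) = √81 = 9
|V_3V_4| = √((-7)² + (-24)²) = √625 = 25
|V_4V_1| = √((56)² + (33)²) = √4225 = 65
Perimeter = 41 + 9 + 25 + 65 = 140.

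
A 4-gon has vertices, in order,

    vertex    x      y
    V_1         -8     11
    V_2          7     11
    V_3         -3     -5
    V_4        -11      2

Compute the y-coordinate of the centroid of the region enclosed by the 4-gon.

536/111

Apply the surveyor's formula. First the cross-terms c_i = x_i·y_{i+1} − x_{i+1}·y_i:
  -165, -2, -61, -105  ⇒  2A = -333, A = -166.5.
Then Σ (y_i + y_{i+1})·c_i = -4824, so ȳ = -4824 / (6·(-166.5)) = 536/111.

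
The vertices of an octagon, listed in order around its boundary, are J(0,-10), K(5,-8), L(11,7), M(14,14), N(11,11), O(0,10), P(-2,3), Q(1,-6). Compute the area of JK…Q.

Apply the surveyor's formula: 2A = Σ (x_i·y_{i+1} − x_{i+1}·y_i), indices taken mod 8.
Σ = (50) + (123) + (56) + (0) + (110) + (20) + (9) + (-10) = 358
Area = |Σ|/2 = 179.

179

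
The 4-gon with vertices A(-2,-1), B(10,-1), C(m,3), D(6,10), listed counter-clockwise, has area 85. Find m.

The doubled signed area Σ (x_i y_{i+1} − x_{i+1} y_i) is linear in m.
With m=0 it equals 38; the coefficient of m is 11 (from the two edges through C).
So 11·m + 38 = 2·85 = 170 ⇒ m = 12.

12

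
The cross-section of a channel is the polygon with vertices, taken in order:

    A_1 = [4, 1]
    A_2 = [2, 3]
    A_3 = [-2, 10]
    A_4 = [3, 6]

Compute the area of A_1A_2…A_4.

Σ = (10) + (26) + (-42) + (-21) = -27
Area = |Σ|/2 = 13.5.

13.5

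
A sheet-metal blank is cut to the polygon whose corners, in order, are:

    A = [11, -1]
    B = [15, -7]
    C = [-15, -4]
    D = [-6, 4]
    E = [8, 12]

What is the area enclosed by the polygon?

A→B: (11)(-7) − (15)(-1) = -62
B→C: (15)(-4) − (-15)(-7) = -165
C→D: (-15)(4) − (-6)(-4) = -84
D→E: (-6)(12) − (8)(4) = -104
E→A: (8)(-1) − (11)(12) = -140
Σ = -555
Area = |Σ|/2 = 277.5.

277.5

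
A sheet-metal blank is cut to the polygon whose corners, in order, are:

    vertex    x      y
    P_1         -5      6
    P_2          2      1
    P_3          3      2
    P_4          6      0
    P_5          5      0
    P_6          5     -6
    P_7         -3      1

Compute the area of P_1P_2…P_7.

42

Σ = (-17) + (1) + (-12) + (0) + (-30) + (-13) + (-13) = -84
Area = |Σ|/2 = 42.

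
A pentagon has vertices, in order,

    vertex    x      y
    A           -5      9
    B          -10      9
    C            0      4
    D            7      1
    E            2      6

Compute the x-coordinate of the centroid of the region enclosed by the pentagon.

-17/13

Apply the shoelace (surveyor's) formula. First the cross-terms c_i = x_i·y_{i+1} − x_{i+1}·y_i:
  45, -40, -28, 40, 48  ⇒  2A = 65, A = 32.5.
Then Σ (x_i + x_{i+1})·c_i = -255, so x̄ = -255 / (6·32.5) = -17/13.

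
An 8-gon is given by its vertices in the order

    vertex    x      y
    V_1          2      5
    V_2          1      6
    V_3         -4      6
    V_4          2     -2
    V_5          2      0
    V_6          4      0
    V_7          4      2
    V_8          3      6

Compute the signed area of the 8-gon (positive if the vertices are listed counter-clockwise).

33

Apply the surveyor's formula: 2A = Σ (x_i·y_{i+1} − x_{i+1}·y_i), indices taken mod 8.
V_1→V_2: (2)(6) − (1)(5) = 7
V_2→V_3: (1)(6) − (-4)(6) = 30
V_3→V_4: (-4)(-2) − (2)(6) = -4
V_4→V_5: (2)(0) − (2)(-2) = 4
V_5→V_6: (2)(0) − (4)(0) = 0
V_6→V_7: (4)(2) − (4)(0) = 8
V_7→V_8: (4)(6) − (3)(2) = 18
V_8→V_1: (3)(5) − (2)(6) = 3
Σ = 66
Signed area = Σ/2 = 33 (positive ⇒ counter-clockwise traversal).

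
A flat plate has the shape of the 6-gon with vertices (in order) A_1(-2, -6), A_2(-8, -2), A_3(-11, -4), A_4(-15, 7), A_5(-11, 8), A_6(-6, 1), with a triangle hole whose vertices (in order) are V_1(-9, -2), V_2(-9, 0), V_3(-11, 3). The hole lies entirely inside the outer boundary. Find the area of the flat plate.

Outer boundary:
Apply the surveyor's formula: 2A = Σ (x_i·y_{i+1} − x_{i+1}·y_i), indices taken mod 6.
Cross-terms: -44, 10, -137, -43, 37, 38  ⇒  Σ = -139
Area = |Σ|/2 = 69.5.
Hole:
Σ = (-18) + (-27) + (49) = 4
Area = |Σ|/2 = 2.
Net area = 69.5 − 2 = 67.5.

67.5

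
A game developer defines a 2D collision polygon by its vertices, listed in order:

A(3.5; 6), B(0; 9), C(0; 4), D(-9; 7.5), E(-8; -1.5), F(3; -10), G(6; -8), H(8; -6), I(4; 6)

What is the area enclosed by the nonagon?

182.25

Cross-terms: 31.5, 0, 36, 73.5, 84.5, 36, 28, 72, 3  ⇒  Σ = 364.5
Area = |Σ|/2 = 182.25.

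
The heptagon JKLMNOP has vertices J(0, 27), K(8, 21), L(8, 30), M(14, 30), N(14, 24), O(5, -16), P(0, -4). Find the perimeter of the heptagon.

|JK| = √((8)² + (-6)²) = √100 = 10
|KL| = √((0)² + (9)²) = √81 = 9
|LM| = √((6)² + (0)²) = √36 = 6
|MN| = √((0)² + (-6)²) = √36 = 6
|NO| = √((-9)² + (-40)²) = √1681 = 41
|OP| = √((-5)² + (12)²) = √169 = 13
|PJ| = √((0)² + (31)²) = √961 = 31
Perimeter = 10 + 9 + 6 + 6 + 41 + 13 + 31 = 116.

116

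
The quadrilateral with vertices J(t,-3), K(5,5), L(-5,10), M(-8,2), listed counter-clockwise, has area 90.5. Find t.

The doubled signed area Σ (x_i y_{i+1} − x_{i+1} y_i) is linear in t.
With t=0 it equals 184; the coefficient of t is 3 (from the two edges through J).
So 3·t + 184 = 2·90.5 = 181 ⇒ t = -1.

-1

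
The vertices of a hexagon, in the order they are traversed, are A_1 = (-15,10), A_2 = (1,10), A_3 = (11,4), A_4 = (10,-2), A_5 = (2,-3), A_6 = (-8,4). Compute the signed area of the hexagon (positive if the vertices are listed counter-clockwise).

-195

Apply the shoelace formula: 2A = Σ (x_i·y_{i+1} − x_{i+1}·y_i), indices taken mod 6.
Σ = (-160) + (-106) + (-62) + (-26) + (-16) + (-20) = -390
Signed area = Σ/2 = -195 (negative ⇒ clockwise traversal).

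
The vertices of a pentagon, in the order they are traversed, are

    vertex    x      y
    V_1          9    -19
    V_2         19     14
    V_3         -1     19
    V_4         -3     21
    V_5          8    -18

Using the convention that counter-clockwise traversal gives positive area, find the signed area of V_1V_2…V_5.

397

V_1→V_2: (9)(14) − (19)(-19) = 487
V_2→V_3: (19)(19) − (-1)(14) = 375
V_3→V_4: (-1)(21) − (-3)(19) = 36
V_4→V_5: (-3)(-18) − (8)(21) = -114
V_5→V_1: (8)(-19) − (9)(-18) = 10
Σ = 794
Signed area = Σ/2 = 397 (positive ⇒ counter-clockwise traversal).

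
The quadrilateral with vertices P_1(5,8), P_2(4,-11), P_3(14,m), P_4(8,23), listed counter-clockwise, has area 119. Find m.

The doubled signed area Σ (x_i y_{i+1} − x_{i+1} y_i) is linear in m.
With m=0 it equals 338; the coefficient of m is -4 (from the two edges through P_3).
So -4·m + 338 = 2·119 = 238 ⇒ m = 25.

25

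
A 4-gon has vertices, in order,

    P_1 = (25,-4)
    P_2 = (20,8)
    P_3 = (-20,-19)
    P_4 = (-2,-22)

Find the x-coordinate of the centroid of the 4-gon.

Apply Gauss's area formula. First the cross-terms c_i = x_i·y_{i+1} − x_{i+1}·y_i:
  280, -220, 402, 558  ⇒  2A = 1020, A = 510.
Then Σ (x_i + x_{i+1})·c_i = 16590, so x̄ = 16590 / (6·510) = 553/102.

553/102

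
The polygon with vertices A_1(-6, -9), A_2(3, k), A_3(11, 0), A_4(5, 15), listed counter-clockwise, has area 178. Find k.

-7

The doubled signed area Σ (x_i y_{i+1} − x_{i+1} y_i) is linear in k.
With k=0 it equals 237; the coefficient of k is -17 (from the two edges through A_2).
So -17·k + 237 = 2·178 = 356 ⇒ k = -7.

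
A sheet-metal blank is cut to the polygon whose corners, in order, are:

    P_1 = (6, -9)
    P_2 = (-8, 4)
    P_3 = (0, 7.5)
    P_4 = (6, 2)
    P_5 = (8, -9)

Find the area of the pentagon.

120.5

Cross-terms: -48, -60, -45, -70, -18  ⇒  Σ = -241
Area = |Σ|/2 = 120.5.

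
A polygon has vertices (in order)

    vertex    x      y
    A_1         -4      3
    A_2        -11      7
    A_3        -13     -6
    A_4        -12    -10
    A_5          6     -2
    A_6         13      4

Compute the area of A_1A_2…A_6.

204.5

Apply the shoelace (surveyor's) formula: 2A = Σ (x_i·y_{i+1} − x_{i+1}·y_i), indices taken mod 6.
A_1→A_2: (-4)(7) − (-11)(3) = 5
A_2→A_3: (-11)(-6) − (-13)(7) = 157
A_3→A_4: (-13)(-10) − (-12)(-6) = 58
A_4→A_5: (-12)(-2) − (6)(-10) = 84
A_5→A_6: (6)(4) − (13)(-2) = 50
A_6→A_1: (13)(3) − (-4)(4) = 55
Σ = 409
Area = |Σ|/2 = 204.5.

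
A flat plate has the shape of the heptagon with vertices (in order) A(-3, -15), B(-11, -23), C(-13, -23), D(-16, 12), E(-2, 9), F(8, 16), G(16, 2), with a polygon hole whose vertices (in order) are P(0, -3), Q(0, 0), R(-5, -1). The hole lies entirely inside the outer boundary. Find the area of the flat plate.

Outer boundary:
Σ = (-96) + (-46) + (-524) + (-120) + (-104) + (-240) + (-234) = -1364
Area = |Σ|/2 = 682.
Hole:
Cross-terms: 0, 0, 15  ⇒  Σ = 15
Area = |Σ|/2 = 7.5.
Net area = 682 − 7.5 = 674.5.

674.5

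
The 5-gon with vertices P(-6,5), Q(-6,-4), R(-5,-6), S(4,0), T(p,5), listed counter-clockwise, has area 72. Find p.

0

The doubled signed area Σ (x_i y_{i+1} − x_{i+1} y_i) is linear in p.
With p=0 it equals 144; the coefficient of p is 5 (from the two edges through T).
So 5·p + 144 = 2·72 = 144 ⇒ p = 0.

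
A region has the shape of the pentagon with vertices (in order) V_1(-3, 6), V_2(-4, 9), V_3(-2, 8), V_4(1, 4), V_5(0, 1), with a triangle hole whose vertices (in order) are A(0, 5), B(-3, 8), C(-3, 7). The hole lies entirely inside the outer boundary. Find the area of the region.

Outer boundary:
Apply the shoelace formula: 2A = Σ (x_i·y_{i+1} − x_{i+1}·y_i), indices taken mod 5.
Cross-terms: -3, -14, -16, 1, 3  ⇒  Σ = -29
Area = |Σ|/2 = 14.5.
Hole:
Apply the surveyor's formula: 2A = Σ (x_i·y_{i+1} − x_{i+1}·y_i), indices taken mod 3.
Σ = (15) + (3) + (-15) = 3
Area = |Σ|/2 = 1.5.
Net area = 14.5 − 1.5 = 13.

13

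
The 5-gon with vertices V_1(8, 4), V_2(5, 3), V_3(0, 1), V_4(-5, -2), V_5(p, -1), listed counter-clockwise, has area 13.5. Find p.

Write out the shoelace sum; only the two edges meeting at V_5 involve p:
2·Area = [((-5)·(-1) − p·(-2)) + (p·4 − 8·(-1))] + 14
       = 6·p + 27 = 27
⇒ p = 0.

0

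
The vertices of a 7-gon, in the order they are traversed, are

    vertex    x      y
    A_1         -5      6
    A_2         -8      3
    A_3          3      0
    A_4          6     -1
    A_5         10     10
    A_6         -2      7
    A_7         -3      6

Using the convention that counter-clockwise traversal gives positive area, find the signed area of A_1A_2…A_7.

101

Apply the surveyor's formula: 2A = Σ (x_i·y_{i+1} − x_{i+1}·y_i), indices taken mod 7.
Σ = (33) + (-9) + (-3) + (70) + (90) + (9) + (12) = 202
Signed area = Σ/2 = 101 (positive ⇒ counter-clockwise traversal).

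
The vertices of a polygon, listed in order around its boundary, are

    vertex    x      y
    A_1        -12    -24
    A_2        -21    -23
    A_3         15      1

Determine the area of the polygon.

126

Σ = (-228) + (324) + (-348) = -252
Area = |Σ|/2 = 126.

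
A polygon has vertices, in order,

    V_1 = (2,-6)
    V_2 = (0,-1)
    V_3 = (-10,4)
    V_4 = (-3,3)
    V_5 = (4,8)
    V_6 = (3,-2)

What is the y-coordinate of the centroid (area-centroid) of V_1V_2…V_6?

103/56

Apply Gauss's area formula. First the cross-terms c_i = x_i·y_{i+1} − x_{i+1}·y_i:
  -2, -10, -18, -36, -32, -14  ⇒  2A = -112, A = -56.
Then Σ (y_i + y_{i+1})·c_i = -618, so ȳ = -618 / (6·(-56)) = 103/56.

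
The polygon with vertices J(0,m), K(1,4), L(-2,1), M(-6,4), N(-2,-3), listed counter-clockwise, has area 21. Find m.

The doubled signed area Σ (x_i y_{i+1} − x_{i+1} y_i) is linear in m.
With m=0 it equals 33; the coefficient of m is -3 (from the two edges through J).
So -3·m + 33 = 2·21 = 42 ⇒ m = -3.

-3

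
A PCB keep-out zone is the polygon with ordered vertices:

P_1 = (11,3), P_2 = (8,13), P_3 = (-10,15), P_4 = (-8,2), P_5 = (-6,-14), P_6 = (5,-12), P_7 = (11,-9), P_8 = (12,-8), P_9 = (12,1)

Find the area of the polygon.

Apply the shoelace formula: 2A = Σ (x_i·y_{i+1} − x_{i+1}·y_i), indices taken mod 9.
P_1→P_2: (11)(13) − (8)(3) = 119
P_2→P_3: (8)(15) − (-10)(13) = 250
P_3→P_4: (-10)(2) − (-8)(15) = 100
P_4→P_5: (-8)(-14) − (-6)(2) = 124
P_5→P_6: (-6)(-12) − (5)(-14) = 142
P_6→P_7: (5)(-9) − (11)(-12) = 87
P_7→P_8: (11)(-8) − (12)(-9) = 20
P_8→P_9: (12)(1) − (12)(-8) = 108
P_9→P_1: (12)(3) − (11)(1) = 25
Σ = 975
Area = |Σ|/2 = 487.5.

487.5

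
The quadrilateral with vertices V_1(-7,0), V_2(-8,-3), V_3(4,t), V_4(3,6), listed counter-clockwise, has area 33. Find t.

3

The doubled signed area Σ (x_i y_{i+1} − x_{i+1} y_i) is linear in t.
With t=0 it equals 99; the coefficient of t is -11 (from the two edges through V_3).
So -11·t + 99 = 2·33 = 66 ⇒ t = 3.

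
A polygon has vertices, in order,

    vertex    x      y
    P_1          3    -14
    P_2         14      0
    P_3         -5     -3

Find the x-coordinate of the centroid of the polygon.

Apply the shoelace (surveyor's) formula. First the cross-terms c_i = x_i·y_{i+1} − x_{i+1}·y_i:
  196, -42, 79  ⇒  2A = 233, A = 116.5.
Then Σ (x_i + x_{i+1})·c_i = 2796, so x̄ = 2796 / (6·116.5) = 4.

4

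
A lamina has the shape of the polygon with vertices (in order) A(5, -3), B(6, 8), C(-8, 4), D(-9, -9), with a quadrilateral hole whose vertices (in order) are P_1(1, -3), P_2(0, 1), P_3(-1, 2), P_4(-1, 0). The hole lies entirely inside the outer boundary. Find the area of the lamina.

Outer boundary:
Apply the shoelace formula: 2A = Σ (x_i·y_{i+1} − x_{i+1}·y_i), indices taken mod 4.
Σ = (58) + (88) + (108) + (72) = 326
Area = |Σ|/2 = 163.
Hole:
Apply Gauss's area formula: 2A = Σ (x_i·y_{i+1} − x_{i+1}·y_i), indices taken mod 4.
Σ = (1) + (1) + (2) + (3) = 7
Area = |Σ|/2 = 3.5.
Net area = 163 − 3.5 = 159.5.

159.5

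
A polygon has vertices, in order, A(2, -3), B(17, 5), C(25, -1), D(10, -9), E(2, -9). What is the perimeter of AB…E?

58

|AB| = √((15)² + (8)²) = √289 = 17
|BC| = √((8)² + (-6)²) = √100 = 10
|CD| = √((-15)² + (-8)²) = √289 = 17
|DE| = √((-8)² + (0)²) = √64 = 8
|EA| = √((0)² + (6)²) = √36 = 6
Perimeter = 17 + 10 + 17 + 8 + 6 = 58.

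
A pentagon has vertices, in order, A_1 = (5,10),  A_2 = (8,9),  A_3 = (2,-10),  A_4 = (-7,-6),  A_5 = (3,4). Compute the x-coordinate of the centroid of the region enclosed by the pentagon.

Apply the surveyor's formula. First the cross-terms c_i = x_i·y_{i+1} − x_{i+1}·y_i:
  -35, -98, -82, -10, 10  ⇒  2A = -215, A = -107.5.
Then Σ (x_i + x_{i+1})·c_i = -905, so x̄ = -905 / (6·(-107.5)) = 181/129.

181/129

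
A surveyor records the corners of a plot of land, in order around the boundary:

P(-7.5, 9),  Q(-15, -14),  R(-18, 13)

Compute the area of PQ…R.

135.75

Apply the surveyor's formula: 2A = Σ (x_i·y_{i+1} − x_{i+1}·y_i), indices taken mod 3.
Σ = (240) + (-447) + (-64.5) = -271.5
Area = |Σ|/2 = 135.75.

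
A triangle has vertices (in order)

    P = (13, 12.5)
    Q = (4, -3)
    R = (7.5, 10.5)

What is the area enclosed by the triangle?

33.625

Apply Gauss's area formula: 2A = Σ (x_i·y_{i+1} − x_{i+1}·y_i), indices taken mod 3.
P→Q: (13)(-3) − (4)(12.5) = -89
Q→R: (4)(10.5) − (7.5)(-3) = 64.5
R→P: (7.5)(12.5) − (13)(10.5) = -42.75
Σ = -67.25
Area = |Σ|/2 = 33.625.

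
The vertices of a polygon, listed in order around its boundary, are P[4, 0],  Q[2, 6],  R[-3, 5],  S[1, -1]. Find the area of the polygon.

27

Apply the shoelace formula: 2A = Σ (x_i·y_{i+1} − x_{i+1}·y_i), indices taken mod 4.
Σ = (24) + (28) + (-2) + (4) = 54
Area = |Σ|/2 = 27.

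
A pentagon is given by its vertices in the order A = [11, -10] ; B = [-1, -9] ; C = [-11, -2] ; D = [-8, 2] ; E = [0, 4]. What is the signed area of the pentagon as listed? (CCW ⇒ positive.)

Apply the shoelace formula: 2A = Σ (x_i·y_{i+1} − x_{i+1}·y_i), indices taken mod 5.
A→B: (11)(-9) − (-1)(-10) = -109
B→C: (-1)(-2) − (-11)(-9) = -97
C→D: (-11)(2) − (-8)(-2) = -38
D→E: (-8)(4) − (0)(2) = -32
E→A: (0)(-10) − (11)(4) = -44
Σ = -320
Signed area = Σ/2 = -160 (negative ⇒ clockwise traversal).

-160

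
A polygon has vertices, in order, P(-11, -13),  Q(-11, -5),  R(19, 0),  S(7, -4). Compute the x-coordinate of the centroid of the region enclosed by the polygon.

Apply the surveyor's formula. First the cross-terms c_i = x_i·y_{i+1} − x_{i+1}·y_i:
  -88, 95, -76, -135  ⇒  2A = -204, A = -102.
Then Σ (x_i + x_{i+1})·c_i = 1260, so x̄ = 1260 / (6·(-102)) = -35/17.

-35/17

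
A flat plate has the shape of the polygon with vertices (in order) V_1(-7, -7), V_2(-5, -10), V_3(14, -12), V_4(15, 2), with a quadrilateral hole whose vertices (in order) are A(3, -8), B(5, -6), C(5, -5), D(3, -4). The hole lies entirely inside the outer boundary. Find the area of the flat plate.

Outer boundary:
Cross-terms: 35, 200, 208, -91  ⇒  Σ = 352
Area = |Σ|/2 = 176.
Hole:
Apply the shoelace (surveyor's) formula: 2A = Σ (x_i·y_{i+1} − x_{i+1}·y_i), indices taken mod 4.
Σ = (22) + (5) + (-5) + (-12) = 10
Area = |Σ|/2 = 5.
Net area = 176 − 5 = 171.

171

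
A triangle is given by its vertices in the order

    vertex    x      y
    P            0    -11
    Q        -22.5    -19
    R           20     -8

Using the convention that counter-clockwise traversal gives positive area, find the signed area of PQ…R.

Apply the surveyor's formula: 2A = Σ (x_i·y_{i+1} − x_{i+1}·y_i), indices taken mod 3.
Cross-terms: -247.5, 560, -220  ⇒  Σ = 92.5
Signed area = Σ/2 = 46.25 (positive ⇒ counter-clockwise traversal).

46.25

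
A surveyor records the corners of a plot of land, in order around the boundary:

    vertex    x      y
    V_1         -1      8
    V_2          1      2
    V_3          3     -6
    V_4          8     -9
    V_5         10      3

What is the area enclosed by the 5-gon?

98

Σ = (-10) + (-12) + (21) + (114) + (83) = 196
Area = |Σ|/2 = 98.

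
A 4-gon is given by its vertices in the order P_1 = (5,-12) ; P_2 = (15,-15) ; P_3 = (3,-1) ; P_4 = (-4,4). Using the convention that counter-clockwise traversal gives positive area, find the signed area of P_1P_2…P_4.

85.5

Σ = (105) + (30) + (8) + (28) = 171
Signed area = Σ/2 = 85.5 (positive ⇒ counter-clockwise traversal).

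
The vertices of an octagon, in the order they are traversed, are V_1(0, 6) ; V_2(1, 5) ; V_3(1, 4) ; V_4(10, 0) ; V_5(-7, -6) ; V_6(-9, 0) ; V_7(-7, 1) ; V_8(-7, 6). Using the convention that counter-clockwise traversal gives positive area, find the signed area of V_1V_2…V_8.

-123.5

Cross-terms: -6, -1, -40, -60, -54, -9, -35, -42  ⇒  Σ = -247
Signed area = Σ/2 = -123.5 (negative ⇒ clockwise traversal).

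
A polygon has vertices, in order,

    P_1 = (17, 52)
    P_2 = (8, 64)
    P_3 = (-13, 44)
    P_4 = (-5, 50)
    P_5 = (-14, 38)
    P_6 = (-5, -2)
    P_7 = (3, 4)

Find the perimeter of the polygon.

|P_1P_2| = √((-9)² + (12)²) = √225 = 15
|P_2P_3| = √((-21)² + (-20)²) = √841 = 29
|P_3P_4| = √((8)² + (6)²) = √100 = 10
|P_4P_5| = √((-9)² + (-12)²) = √225 = 15
|P_5P_6| = √((9)² + (-40)²) = √1681 = 41
|P_6P_7| = √((8)² + (6)²) = √100 = 10
|P_7P_1| = √((14)² + (48)²) = √2500 = 50
Perimeter = 15 + 29 + 10 + 15 + 41 + 10 + 50 = 170.

170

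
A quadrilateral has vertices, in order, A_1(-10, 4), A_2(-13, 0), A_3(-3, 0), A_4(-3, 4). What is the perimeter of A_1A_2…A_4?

26

|A_1A_2| = √((-3)² + (-4)²) = √25 = 5
|A_2A_3| = √((10)² + (0)²) = √100 = 10
|A_3A_4| = √((0)² + (4)²) = √16 = 4
|A_4A_1| = √((-7)² + (0)²) = √49 = 7
Perimeter = 5 + 10 + 4 + 7 = 26.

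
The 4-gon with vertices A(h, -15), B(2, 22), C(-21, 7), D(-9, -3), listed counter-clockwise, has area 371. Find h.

Write out the shoelace sum; only the two edges meeting at A involve h:
2·Area = [((-9)·(-15) − h·(-3)) + (h·22 − 2·(-15))] + 602
       = 25·h + 767 = 742
⇒ h = -1.

-1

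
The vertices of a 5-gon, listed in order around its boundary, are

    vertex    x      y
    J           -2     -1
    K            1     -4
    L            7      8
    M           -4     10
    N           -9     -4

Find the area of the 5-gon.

127

Apply Gauss's area formula: 2A = Σ (x_i·y_{i+1} − x_{i+1}·y_i), indices taken mod 5.
J→K: (-2)(-4) − (1)(-1) = 9
K→L: (1)(8) − (7)(-4) = 36
L→M: (7)(10) − (-4)(8) = 102
M→N: (-4)(-4) − (-9)(10) = 106
N→J: (-9)(-1) − (-2)(-4) = 1
Σ = 254
Area = |Σ|/2 = 127.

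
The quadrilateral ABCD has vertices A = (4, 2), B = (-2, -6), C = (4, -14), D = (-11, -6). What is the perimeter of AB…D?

54

|AB| = √((-6)² + (-8)²) = √100 = 10
|BC| = √((6)² + (-8)²) = √100 = 10
|CD| = √((-15)² + (8)²) = √289 = 17
|DA| = √((15)² + (8)²) = √289 = 17
Perimeter = 10 + 10 + 17 + 17 = 54.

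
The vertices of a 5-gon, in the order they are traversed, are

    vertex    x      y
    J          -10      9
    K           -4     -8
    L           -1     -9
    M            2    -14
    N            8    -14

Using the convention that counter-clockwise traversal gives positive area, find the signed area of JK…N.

Σ = (116) + (28) + (32) + (84) + (-68) = 192
Signed area = Σ/2 = 96 (positive ⇒ counter-clockwise traversal).

96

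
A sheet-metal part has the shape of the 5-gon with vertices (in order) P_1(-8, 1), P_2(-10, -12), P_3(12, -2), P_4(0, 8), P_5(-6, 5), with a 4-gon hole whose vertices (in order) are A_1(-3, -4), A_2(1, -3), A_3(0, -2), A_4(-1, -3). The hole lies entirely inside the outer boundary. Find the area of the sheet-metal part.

Outer boundary:
Apply the surveyor's formula: 2A = Σ (x_i·y_{i+1} − x_{i+1}·y_i), indices taken mod 5.
Σ = (106) + (164) + (96) + (48) + (34) = 448
Area = |Σ|/2 = 224.
Hole:
Apply Gauss's area formula: 2A = Σ (x_i·y_{i+1} − x_{i+1}·y_i), indices taken mod 4.
Σ = (13) + (-2) + (-2) + (-5) = 4
Area = |Σ|/2 = 2.
Net area = 224 − 2 = 222.

222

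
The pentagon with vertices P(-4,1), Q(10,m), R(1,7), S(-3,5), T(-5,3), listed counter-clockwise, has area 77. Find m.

-9

Write out the shoelace sum; only the two edges meeting at Q involve m:
2·Area = [((-4)·m − 10·1) + (10·7 − 1·m)] + 49
       = -5·m + 109 = 154
⇒ m = -9.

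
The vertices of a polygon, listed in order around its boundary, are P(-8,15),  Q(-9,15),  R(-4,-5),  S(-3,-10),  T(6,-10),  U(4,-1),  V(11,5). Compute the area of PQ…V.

Apply the shoelace (surveyor's) formula: 2A = Σ (x_i·y_{i+1} − x_{i+1}·y_i), indices taken mod 7.
Σ = (15) + (105) + (25) + (90) + (34) + (31) + (205) = 505
Area = |Σ|/2 = 252.5.

252.5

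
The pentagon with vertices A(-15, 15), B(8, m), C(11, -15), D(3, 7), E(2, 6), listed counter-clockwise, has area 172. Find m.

-13

Write out the shoelace sum; only the two edges meeting at B involve m:
2·Area = [((-15)·m − 8·15) + (8·(-15) − 11·m)] + 246
       = -26·m + 6 = 344
⇒ m = -13.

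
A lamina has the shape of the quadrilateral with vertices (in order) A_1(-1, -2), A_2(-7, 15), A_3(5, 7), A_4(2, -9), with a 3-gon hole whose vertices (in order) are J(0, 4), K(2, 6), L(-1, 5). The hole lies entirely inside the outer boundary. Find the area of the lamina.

110.5

Outer boundary:
Cross-terms: -29, -124, -59, -13  ⇒  Σ = -225
Area = |Σ|/2 = 112.5.
Hole:
Apply the shoelace (surveyor's) formula: 2A = Σ (x_i·y_{i+1} − x_{i+1}·y_i), indices taken mod 3.
Σ = (-8) + (16) + (-4) = 4
Area = |Σ|/2 = 2.
Net area = 112.5 − 2 = 110.5.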